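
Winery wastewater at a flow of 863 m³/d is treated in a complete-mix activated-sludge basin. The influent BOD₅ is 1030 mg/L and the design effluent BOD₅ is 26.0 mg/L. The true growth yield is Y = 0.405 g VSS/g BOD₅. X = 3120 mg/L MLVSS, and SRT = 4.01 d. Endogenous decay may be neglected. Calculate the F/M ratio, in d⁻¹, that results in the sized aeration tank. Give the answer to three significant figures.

V·X = Y·Q·ΔS·θ_c gives V = 0.405 × 863 × (1030 − 26.0) × 4.01 / 3120 = 451.0 m³.
Food-to-microorganism ratio F/M = Q S₀ / (V X) = 863 × 1030 / (451.0 × 3120) = 0.6317 d⁻¹.

F/M ≈ 0.632 d⁻¹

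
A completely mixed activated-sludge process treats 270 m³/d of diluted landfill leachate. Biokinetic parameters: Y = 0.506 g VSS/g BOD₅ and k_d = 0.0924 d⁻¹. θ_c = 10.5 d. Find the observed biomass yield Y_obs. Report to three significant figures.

Correct the yield for decay: Y_obs = Y/(1 + k_d θ_c) = 0.506 / (1 + 0.0924 × 10.5) = 0.506 / 1.970 = 0.2568.

Y_obs ≈ 0.257 g VSS/g BOD₅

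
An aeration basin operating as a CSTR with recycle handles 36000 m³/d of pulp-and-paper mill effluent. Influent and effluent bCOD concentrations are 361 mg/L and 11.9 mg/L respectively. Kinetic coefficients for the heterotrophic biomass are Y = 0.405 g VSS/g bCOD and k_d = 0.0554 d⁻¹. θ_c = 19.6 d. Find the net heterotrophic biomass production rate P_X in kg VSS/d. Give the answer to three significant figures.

P_X ≈ 2440 kg VSS/d

Observed yield with endogenous decay: Y_obs = Y / (1 + k_d·θ_c) = 0.405 / (1 + 0.0554 × 19.6) = 0.405 / 2.086 = 0.1942 g VSS/g bCOD.
ΔS = 361 − 11.9 = 349.1 mg/L, so the substrate removal rate is 36000 × 349.1/1000 = 12568 kg bCOD/d.
Biomass produced: P_X = Y_obs·Q·ΔS = 0.1942 × 12568 ≈ 2440 kg VSS/d.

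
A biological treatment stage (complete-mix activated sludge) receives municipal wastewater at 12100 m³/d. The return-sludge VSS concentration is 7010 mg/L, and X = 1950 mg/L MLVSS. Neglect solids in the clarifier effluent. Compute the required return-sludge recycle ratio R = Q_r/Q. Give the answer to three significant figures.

R ≈ 0.385

Mass balance around the secondary clarifier (neglecting effluent solids): R = X / (X_r − X) = 1950 / (7010 − 1950) = 0.3854.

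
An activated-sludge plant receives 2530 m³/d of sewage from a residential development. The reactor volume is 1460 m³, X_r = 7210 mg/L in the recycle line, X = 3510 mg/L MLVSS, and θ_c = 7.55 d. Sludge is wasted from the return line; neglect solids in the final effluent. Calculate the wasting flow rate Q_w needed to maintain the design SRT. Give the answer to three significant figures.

Wasting from the return line (neglecting effluent solids): Q_w = V·X / (θ_c·X_r) = 1460 × 3510 / (7.55 × 7210) = 94.14 m³/d.

Q_w ≈ 94.1 m³/d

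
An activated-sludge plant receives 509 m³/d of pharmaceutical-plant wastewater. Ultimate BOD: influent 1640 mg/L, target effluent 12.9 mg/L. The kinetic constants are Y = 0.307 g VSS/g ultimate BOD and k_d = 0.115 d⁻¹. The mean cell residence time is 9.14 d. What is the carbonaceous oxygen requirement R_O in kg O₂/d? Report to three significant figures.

R_O ≈ 652 kg O₂/d

Correct the yield for decay: Y_obs = Y/(1 + k_d θ_c) = 0.307 / (1 + 0.115 × 9.14) = 0.307 / 2.051 = 0.1497.
Substrate removed = Q·(S₀ − S) = 509 m³/d × (1640 − 12.9) g/m³ = 8.28×10^5 g/d = 828.2 kg/d.
Net sludge production P_X = 0.1497 × 828.2 = 124.0 kg VSS/d.
Carbonaceous O₂ demand = substrate oxidised − cell-mass equivalent = 828.2 − 1.42 × 124.0 = 652.2 kg O₂/d.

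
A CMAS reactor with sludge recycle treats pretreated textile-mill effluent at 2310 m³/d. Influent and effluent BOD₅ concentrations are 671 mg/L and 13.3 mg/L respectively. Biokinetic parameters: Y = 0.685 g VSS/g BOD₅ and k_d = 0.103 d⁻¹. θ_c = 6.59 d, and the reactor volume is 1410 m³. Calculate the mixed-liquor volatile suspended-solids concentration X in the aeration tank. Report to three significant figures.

X ≈ 2900 mg/L

X = Y·Q·ΔS·θ_c / [V·(1 + k_d θ_c)] = 0.685 × 2310 × (671 − 13.3) × 6.59 / [1410 × (1 + 0.103 × 6.59)] = 2897 mg/L.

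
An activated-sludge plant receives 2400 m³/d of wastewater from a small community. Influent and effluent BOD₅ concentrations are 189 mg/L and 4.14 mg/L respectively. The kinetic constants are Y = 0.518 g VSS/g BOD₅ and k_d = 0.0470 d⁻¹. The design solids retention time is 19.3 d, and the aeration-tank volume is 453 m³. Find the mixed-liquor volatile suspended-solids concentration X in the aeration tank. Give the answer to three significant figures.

X ≈ 5130 mg/L

X = Y·Q·ΔS·θ_c / [V·(1 + k_d θ_c)] = 0.518 × 2400 × (189 − 4.14) × 19.3 / [453 × (1 + 0.0470 × 19.3)] = 5134 mg/L.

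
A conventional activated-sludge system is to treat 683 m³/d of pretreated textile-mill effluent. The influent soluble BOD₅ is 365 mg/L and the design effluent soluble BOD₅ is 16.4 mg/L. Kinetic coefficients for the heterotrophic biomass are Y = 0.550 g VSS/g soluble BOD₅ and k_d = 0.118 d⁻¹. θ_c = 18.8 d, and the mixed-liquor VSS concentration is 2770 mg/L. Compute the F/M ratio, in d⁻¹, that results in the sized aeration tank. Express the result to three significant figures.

Rearranging the biomass balance for a CMAS with decay, V = Y·Q·ΔS·θ_c / [X·(1+k_d θ_c)] = 0.550 × 683 × (365 − 16.4) × 18.8 / [2770 × (1 + 0.118 × 18.8)] = 2.46×10^6 / 8915 = 276.2 m³.
Food-to-microorganism ratio F/M = Q S₀ / (V X) = 683 × 365 / (276.2 × 2770) = 0.3259 d⁻¹.

F/M ≈ 0.326 d⁻¹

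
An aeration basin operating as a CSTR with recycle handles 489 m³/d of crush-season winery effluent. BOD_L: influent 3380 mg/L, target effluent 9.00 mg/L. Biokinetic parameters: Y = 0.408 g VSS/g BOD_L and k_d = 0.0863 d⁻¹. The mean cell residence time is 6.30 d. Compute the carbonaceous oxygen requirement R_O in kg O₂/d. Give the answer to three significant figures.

R_O ≈ 1030 kg O₂/d

Y_obs = Y / (1 + k_d θ_c) = 0.408 / (1 + 0.0863 × 6.30) = 0.408 / 1.544 = 0.2643.
Substrate removed = Q·(S₀ − S) = 489 m³/d × (3380 − 9.00) g/m³ = 1.65×10^6 g/d = 1648 kg/d.
Net sludge production P_X = 0.2643 × 1648 = 435.7 kg VSS/d.
Carbonaceous O₂ demand = substrate oxidised − cell-mass equivalent = 1648 − 1.42 × 435.7 = 1030 kg O₂/d.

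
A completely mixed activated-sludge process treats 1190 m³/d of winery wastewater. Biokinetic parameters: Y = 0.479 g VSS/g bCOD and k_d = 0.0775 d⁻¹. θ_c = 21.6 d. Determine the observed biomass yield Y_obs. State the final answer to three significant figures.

Y_obs ≈ 0.179 g VSS/g bCOD

Observed yield with endogenous decay: Y_obs = Y / (1 + k_d·θ_c) = 0.479 / (1 + 0.0775 × 21.6) = 0.479 / 2.674 = 0.1791 g VSS/g bCOD.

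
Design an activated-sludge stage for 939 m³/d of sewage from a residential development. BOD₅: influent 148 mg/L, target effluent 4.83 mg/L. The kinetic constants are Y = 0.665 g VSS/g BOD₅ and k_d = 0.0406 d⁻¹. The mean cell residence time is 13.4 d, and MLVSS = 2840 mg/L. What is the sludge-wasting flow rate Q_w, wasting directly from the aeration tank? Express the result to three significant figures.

Q_w ≈ 20.4 m³/d

From the SRT design equation V = Y Q (S₀−S) θ_c / [X (1 + k_d θ_c)] = 0.665 × 939 × (148 − 4.83) × 13.4 / [2840 × (1 + 0.0406 × 13.4)] = 1.2×10^6 / 4385 = 273.2 m³.
Wasting from the aeration tank: Q_w = V / θ_c = 273.2 / 13.4 = 20.39 m³/d.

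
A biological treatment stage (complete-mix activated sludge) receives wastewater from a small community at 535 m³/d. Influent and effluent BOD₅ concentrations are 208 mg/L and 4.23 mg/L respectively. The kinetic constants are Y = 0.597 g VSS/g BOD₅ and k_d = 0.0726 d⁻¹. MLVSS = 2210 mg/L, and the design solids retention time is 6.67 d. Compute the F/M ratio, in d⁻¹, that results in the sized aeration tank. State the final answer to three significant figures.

F/M ≈ 0.380 d⁻¹

From the SRT design equation V = Y Q (S₀−S) θ_c / [X (1 + k_d θ_c)] = 0.597 × 535 × (208 − 4.23) × 6.67 / [2210 × (1 + 0.0726 × 6.67)] = 4.34×10^5 / 3280 = 132.3 m³.
Food-to-microorganism ratio F/M = Q S₀ / (V X) = 535 × 208 / (132.3 × 2210) = 0.3805 d⁻¹.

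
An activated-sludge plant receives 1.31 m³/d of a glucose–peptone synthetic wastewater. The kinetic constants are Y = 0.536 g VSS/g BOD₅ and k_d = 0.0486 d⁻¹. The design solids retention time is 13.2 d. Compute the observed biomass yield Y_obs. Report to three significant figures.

The observed yield is Y_obs = Y/(1 + k_d·θ_c) = 0.536 / (1 + 0.0486 × 13.2) = 0.536 / 1.642 = 0.3265 g VSS per g BOD₅ removed.

Y_obs ≈ 0.327 g VSS/g BOD₅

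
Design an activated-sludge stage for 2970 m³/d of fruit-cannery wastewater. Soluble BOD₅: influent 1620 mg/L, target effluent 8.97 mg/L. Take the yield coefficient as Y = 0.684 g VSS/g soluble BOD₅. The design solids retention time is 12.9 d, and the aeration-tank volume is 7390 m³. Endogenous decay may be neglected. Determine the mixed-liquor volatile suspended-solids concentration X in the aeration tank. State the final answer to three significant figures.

X ≈ 5710 mg/L

From V·X = Y·Q·(S₀ − S)·θ_c (decay neglected): X = 0.684 × 2970 × (1620 − 8.97) × 12.9 / 7390 = 5713 mg/L.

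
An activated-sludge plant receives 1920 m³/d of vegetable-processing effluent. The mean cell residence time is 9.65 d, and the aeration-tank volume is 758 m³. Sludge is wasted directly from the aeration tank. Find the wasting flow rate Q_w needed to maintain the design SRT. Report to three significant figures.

Wasting from the aeration tank: Q_w = V / θ_c = 758.0 / 9.65 = 78.55 m³/d.

Q_w ≈ 78.5 m³/d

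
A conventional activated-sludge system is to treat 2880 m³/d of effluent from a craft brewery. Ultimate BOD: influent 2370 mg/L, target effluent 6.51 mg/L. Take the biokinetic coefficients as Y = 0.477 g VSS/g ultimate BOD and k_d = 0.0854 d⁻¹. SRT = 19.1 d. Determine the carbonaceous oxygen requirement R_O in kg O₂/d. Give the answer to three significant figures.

R_O ≈ 5050 kg O₂/d

Y_obs = Y / (1 + k_d θ_c) = 0.477 / (1 + 0.0854 × 19.1) = 0.477 / 2.631 = 0.1813.
ΔS = 2370 − 6.51 = 2363 mg/L, so the substrate removal rate is 2880 × 2363/1000 = 6807 kg ultimate BOD/d.
P_X = Y_obs·Q·(S₀ − S) = 0.1813 × 6807 = 1234 kg VSS/d.
R_O = Q·(S₀ − S) − 1.42·P_X = 6807 − 1.42 × 1234 = 5055 kg O₂/d.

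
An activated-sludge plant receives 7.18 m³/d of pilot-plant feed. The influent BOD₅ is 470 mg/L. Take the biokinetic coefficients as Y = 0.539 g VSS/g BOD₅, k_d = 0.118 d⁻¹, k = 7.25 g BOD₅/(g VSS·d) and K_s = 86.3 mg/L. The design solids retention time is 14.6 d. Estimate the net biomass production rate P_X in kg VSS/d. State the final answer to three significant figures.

P_X ≈ 0.662 kg VSS/d

From the Monod/SRT balance for a CMAS, S = K_s·(1+k_d θ_c)/[θ_c·(Y k − k_d) − 1] = 86.3 × (1 + 0.118 × 14.6) / [14.6 × (0.539 × 7.25 − 0.118) − 1] = 235.0 / 54.33 = 4.325 mg/L.
Y_obs = Y / (1 + k_d θ_c) = 0.539 / (1 + 0.118 × 14.6) = 0.539 / 2.723 = 0.1980.
ΔS = 470 − 4.32 = 465.7 mg/L, so the substrate removal rate is 7.18 × 465.7/1000 = 3.344 kg BOD₅/d.
P_X = Y_obs · Q(S₀ − S) = 0.1980 × 3.344 = 0.6619 kg VSS/d.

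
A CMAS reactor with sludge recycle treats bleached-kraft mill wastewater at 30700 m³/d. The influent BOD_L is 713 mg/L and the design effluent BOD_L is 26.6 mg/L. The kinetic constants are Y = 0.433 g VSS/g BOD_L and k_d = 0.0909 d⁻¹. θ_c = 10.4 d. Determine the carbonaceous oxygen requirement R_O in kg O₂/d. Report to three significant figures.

Y_obs = Y / (1 + k_d θ_c) = 0.433 / (1 + 0.0909 × 10.4) = 0.433 / 1.945 = 0.2226.
ΔS = 713 − 26.6 = 686.4 mg/L, so the substrate removal rate is 30700 × 686.4/1000 = 21072 kg BOD_L/d.
Net sludge production P_X = 0.2226 × 21072 = 4690 kg VSS/d.
Carbonaceous O₂ demand = substrate oxidised − cell-mass equivalent = 21072 − 1.42 × 4690 = 14412 kg O₂/d.

R_O ≈ 14400 kg O₂/d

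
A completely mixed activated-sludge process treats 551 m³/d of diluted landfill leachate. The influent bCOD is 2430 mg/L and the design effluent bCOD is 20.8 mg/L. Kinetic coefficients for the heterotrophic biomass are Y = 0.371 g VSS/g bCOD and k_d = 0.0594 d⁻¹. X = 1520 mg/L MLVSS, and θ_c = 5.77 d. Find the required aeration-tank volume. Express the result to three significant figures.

V ≈ 1390 m³

Steady-state biomass mass balance: V·X·(1 + k_d·θ_c) = Y·Q·(S₀ − S)·θ_c, so V = 0.371 × 551 × (2430 − 20.8) × 5.77 / [1520 × (1 + 0.0594 × 5.77)] = 2.84×10^6 / 2041 = 1392 m³.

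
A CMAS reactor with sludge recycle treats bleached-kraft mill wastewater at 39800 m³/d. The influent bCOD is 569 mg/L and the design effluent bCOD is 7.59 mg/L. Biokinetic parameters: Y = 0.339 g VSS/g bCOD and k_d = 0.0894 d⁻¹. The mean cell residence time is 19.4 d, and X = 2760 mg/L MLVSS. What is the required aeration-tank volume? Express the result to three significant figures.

Rearranging the biomass balance for a CMAS with decay, V = Y·Q·ΔS·θ_c / [X·(1+k_d θ_c)] = 0.339 × 39800 × (569 − 7.59) × 19.4 / [2760 × (1 + 0.0894 × 19.4)] = 1.47×10^8 / 7547 = 19472 m³.

V ≈ 19500 m³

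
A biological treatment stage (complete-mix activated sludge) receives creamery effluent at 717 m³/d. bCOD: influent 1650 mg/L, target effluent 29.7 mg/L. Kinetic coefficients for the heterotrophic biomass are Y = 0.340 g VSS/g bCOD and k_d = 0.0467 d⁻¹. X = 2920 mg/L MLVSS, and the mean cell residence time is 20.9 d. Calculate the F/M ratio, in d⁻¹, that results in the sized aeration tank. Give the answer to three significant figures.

F/M ≈ 0.283 d⁻¹

From the SRT design equation V = Y Q (S₀−S) θ_c / [X (1 + k_d θ_c)] = 0.340 × 717 × (1650 − 29.7) × 20.9 / [2920 × (1 + 0.0467 × 20.9)] = 8.26×10^6 / 5770 = 1431 m³.
F/M = applied load / biomass = Q·S₀/(V·X) = 717 × 1650 / (1431 × 2920) = 0.2832 d⁻¹.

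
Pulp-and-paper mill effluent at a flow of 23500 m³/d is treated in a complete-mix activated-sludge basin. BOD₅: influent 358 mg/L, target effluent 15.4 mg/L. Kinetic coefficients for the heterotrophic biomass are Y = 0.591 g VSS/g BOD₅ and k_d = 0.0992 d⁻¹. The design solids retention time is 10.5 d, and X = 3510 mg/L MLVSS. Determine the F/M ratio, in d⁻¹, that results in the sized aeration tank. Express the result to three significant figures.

From the SRT design equation V = Y Q (S₀−S) θ_c / [X (1 + k_d θ_c)] = 0.591 × 23500 × (358 − 15.4) × 10.5 / [3510 × (1 + 0.0992 × 10.5)] = 5×10^7 / 7166 = 6972 m³.
Food-to-microorganism ratio F/M = Q S₀ / (V X) = 23500 × 358 / (6972 × 3510) = 0.3438 d⁻¹.

F/M ≈ 0.344 d⁻¹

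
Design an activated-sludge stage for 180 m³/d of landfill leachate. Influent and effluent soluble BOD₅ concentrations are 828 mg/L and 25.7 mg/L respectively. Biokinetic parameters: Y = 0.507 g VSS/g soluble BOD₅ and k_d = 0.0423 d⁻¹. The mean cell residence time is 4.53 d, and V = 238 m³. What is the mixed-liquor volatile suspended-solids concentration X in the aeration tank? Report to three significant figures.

X ≈ 1170 mg/L

X = Y·Q·ΔS·θ_c / [V·(1 + k_d θ_c)] = 0.507 × 180 × (828 − 25.7) × 4.53 / [238 × (1 + 0.0423 × 4.53)] = 1170 mg/L.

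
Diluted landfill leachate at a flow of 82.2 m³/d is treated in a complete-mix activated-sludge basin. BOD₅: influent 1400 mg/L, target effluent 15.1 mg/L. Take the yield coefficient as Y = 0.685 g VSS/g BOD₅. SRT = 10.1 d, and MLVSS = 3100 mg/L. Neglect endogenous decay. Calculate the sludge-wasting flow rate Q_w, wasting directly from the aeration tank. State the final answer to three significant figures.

Q_w ≈ 25.2 m³/d

With k_d = 0 the design equation reduces to V = Y Q (S₀−S) θ_c / X = 0.685 × 82.2 × (1400 − 15.1) × 10.1 / 3100 = 254.1 m³.
For wasting at MLVSS concentration, Q_w = V/θ_c = 254.1/10.1 = 25.15 m³/d.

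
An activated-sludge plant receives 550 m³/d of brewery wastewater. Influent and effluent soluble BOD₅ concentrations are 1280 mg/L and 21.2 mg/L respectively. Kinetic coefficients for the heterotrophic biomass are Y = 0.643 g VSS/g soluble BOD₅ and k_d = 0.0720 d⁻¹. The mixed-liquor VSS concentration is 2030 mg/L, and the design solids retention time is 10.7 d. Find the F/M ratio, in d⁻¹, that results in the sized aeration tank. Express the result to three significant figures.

From the SRT design equation V = Y Q (S₀−S) θ_c / [X (1 + k_d θ_c)] = 0.643 × 550 × (1280 − 21.2) × 10.7 / [2030 × (1 + 0.0720 × 10.7)] = 4.76×10^6 / 3594 = 1325 m³.
F/M = applied load / biomass = Q·S₀/(V·X) = 550 × 1280 / (1325 × 2030) = 0.2617 d⁻¹.

F/M ≈ 0.262 d⁻¹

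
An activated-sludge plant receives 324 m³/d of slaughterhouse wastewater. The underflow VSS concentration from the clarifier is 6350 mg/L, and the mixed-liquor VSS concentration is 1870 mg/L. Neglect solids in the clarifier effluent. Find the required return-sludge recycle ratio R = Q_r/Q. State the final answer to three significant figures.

R = Q_r/Q = X/(X_r − X) = 1870 / (6350 − 1870) = 0.4174.

R ≈ 0.417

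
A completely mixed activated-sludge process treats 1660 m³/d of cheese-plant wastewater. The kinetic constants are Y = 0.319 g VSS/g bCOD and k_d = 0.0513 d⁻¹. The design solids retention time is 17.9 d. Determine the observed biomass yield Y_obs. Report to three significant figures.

Y_obs ≈ 0.166 g VSS/g bCOD

Y_obs = Y / (1 + k_d θ_c) = 0.319 / (1 + 0.0513 × 17.9) = 0.319 / 1.918 = 0.1663.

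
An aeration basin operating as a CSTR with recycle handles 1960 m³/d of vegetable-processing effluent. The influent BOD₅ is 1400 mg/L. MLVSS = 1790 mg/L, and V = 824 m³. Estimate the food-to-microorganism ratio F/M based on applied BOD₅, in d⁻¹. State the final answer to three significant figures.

F/M = Q·S₀ / (V·X) = 1960 × 1400 / (824.0 × 1790) = 1.860 g BOD₅·(g VSS·d)⁻¹.

F/M ≈ 1.86 d⁻¹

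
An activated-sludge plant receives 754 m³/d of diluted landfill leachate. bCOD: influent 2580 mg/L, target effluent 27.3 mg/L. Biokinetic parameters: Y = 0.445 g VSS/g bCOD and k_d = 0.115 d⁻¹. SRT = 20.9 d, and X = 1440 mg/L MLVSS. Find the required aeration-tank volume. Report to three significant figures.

V ≈ 3650 m³

From the SRT design equation V = Y Q (S₀−S) θ_c / [X (1 + k_d θ_c)] = 0.445 × 754 × (2580 − 27.3) × 20.9 / [1440 × (1 + 0.115 × 20.9)] = 1.79×10^7 / 4901 = 3652 m³.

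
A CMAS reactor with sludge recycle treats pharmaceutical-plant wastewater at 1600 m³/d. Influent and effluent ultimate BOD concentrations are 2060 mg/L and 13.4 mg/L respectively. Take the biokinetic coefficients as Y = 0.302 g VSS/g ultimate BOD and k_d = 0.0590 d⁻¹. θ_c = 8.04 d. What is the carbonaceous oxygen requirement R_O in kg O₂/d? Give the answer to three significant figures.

The observed yield is Y_obs = Y/(1 + k_d·θ_c) = 0.302 / (1 + 0.0590 × 8.04) = 0.302 / 1.474 = 0.2048 g VSS per g ultimate BOD removed.
Mass of ultimate BOD removed per day: Q(S₀ − S) = 1600 × 2047 g/m³ = 3275 kg/d.
Biomass synthesised: P_X = Y_obs × 3275 = 670.7 kg VSS/d.
Carbonaceous O₂ demand = substrate oxidised − cell-mass equivalent = 3275 − 1.42 × 670.7 = 2322 kg O₂/d.

R_O ≈ 2320 kg O₂/d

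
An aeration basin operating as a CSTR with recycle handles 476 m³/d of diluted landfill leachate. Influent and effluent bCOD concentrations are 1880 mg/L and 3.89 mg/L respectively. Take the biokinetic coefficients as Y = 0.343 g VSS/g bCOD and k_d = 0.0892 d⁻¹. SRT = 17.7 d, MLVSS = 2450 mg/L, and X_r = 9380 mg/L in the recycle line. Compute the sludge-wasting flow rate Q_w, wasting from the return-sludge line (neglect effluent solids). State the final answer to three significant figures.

From the SRT design equation V = Y Q (S₀−S) θ_c / [X (1 + k_d θ_c)] = 0.343 × 476 × (1880 − 3.89) × 17.7 / [2450 × (1 + 0.0892 × 17.7)] = 5.42×10^6 / 6318 = 858.1 m³.
Wasting from the return line (neglecting effluent solids): Q_w = V·X / (θ_c·X_r) = 858.1 × 2450 / (17.7 × 9380) = 12.66 m³/d.

Q_w ≈ 12.7 m³/d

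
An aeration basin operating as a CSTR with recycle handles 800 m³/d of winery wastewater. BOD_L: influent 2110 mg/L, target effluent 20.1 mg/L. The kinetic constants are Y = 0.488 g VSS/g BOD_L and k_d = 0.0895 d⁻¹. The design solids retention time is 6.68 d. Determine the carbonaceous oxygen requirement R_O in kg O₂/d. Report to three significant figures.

R_O ≈ 947 kg O₂/d

Observed yield with endogenous decay: Y_obs = Y / (1 + k_d·θ_c) = 0.488 / (1 + 0.0895 × 6.68) = 0.488 / 1.598 = 0.3054 g VSS/g BOD_L.
Q·(S₀ − S) = 800 × (2110 − 20.1) × 10⁻³ = 1672 kg/d removed.
Biomass synthesised: P_X = Y_obs × 1672 = 510.6 kg VSS/d.
R_O = Q·ΔS − 1.42 P_X = 1672 − 725.1 = 946.8 kg O₂/d.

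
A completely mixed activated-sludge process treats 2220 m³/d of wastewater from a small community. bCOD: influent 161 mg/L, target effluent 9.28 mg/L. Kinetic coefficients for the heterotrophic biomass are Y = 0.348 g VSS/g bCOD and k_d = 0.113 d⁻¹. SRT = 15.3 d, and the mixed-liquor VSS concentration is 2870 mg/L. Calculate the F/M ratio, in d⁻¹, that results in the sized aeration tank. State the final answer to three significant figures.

Steady-state biomass mass balance: V·X·(1 + k_d·θ_c) = Y·Q·(S₀ − S)·θ_c, so V = 0.348 × 2220 × (161 − 9.28) × 15.3 / [2870 × (1 + 0.113 × 15.3)] = 1.79×10^6 / 7832 = 229.0 m³.
F/M = Q·S₀ / (V·X) = 2220 × 161 / (229.0 × 2870) = 0.5439 g bCOD·(g VSS·d)⁻¹.

F/M ≈ 0.544 d⁻¹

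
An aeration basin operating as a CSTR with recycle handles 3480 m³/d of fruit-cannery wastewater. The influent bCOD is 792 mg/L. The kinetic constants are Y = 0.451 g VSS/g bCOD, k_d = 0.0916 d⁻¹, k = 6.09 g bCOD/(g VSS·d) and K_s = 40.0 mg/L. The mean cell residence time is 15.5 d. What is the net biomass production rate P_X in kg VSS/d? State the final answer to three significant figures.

P_X ≈ 512 kg VSS/d

For a completely mixed reactor with recycle the Lawrence–McCarty relation gives S = K_s·(1 + k_d·θ_c) / [θ_c·(Y·k − k_d) − 1] = 40.0 × (1 + 0.0916 × 15.5) / [15.5 × (0.451 × 6.09 − 0.0916) − 1] = 96.79 / 40.15 = 2.411 mg/L.
Observed yield with endogenous decay: Y_obs = Y / (1 + k_d·θ_c) = 0.451 / (1 + 0.0916 × 15.5) = 0.451 / 2.420 = 0.1864 g VSS/g bCOD.
Mass of bCOD removed per day: Q(S₀ − S) = 3480 × 789.6 g/m³ = 2748 kg/d.
Net biomass production P_X = Y_obs × Q·(S₀ − S) = 0.1864 × 2748 = 512.1 kg VSS/d.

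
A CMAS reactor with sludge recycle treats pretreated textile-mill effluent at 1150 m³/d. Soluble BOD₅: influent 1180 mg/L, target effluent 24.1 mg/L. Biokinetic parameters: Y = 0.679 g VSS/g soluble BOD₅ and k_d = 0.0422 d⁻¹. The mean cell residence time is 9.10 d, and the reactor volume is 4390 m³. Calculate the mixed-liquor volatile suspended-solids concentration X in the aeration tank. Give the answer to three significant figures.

X = Y·Q·ΔS·θ_c / [V·(1 + k_d θ_c)] = 0.679 × 1150 × (1180 − 24.1) × 9.10 / [4390 × (1 + 0.0422 × 9.10)] = 1352 mg/L.

X ≈ 1350 mg/L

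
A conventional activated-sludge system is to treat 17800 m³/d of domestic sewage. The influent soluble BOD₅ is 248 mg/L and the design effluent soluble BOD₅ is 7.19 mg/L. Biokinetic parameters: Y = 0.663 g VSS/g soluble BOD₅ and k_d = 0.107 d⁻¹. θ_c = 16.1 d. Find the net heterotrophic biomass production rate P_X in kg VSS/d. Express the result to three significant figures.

P_X ≈ 1040 kg VSS/d

Correct the yield for decay: Y_obs = Y/(1 + k_d θ_c) = 0.663 / (1 + 0.107 × 16.1) = 0.663 / 2.723 = 0.2435.
Substrate removed = Q·(S₀ − S) = 17800 m³/d × (248 − 7.19) g/m³ = 4.29×10^6 g/d = 4286 kg/d.
P_X = Y_obs · Q(S₀ − S) = 0.2435 × 4286 = 1044 kg VSS/d.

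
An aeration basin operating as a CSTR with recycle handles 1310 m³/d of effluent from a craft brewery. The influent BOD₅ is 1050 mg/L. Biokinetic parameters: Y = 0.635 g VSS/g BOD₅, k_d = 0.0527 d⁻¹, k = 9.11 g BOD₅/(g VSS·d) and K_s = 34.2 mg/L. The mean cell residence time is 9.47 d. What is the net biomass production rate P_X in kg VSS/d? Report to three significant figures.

Effluent substrate depends only on kinetics and SRT: S = K_s(1 + k_d θ_c) / [θ_c(Yk − k_d) − 1] = 34.2 × (1 + 0.0527 × 9.47) / [9.47 × (0.635 × 9.11 − 0.0527) − 1] = 51.27 / 53.28 = 0.9622 mg/L.
Correct the yield for decay: Y_obs = Y/(1 + k_d θ_c) = 0.635 / (1 + 0.0527 × 9.47) = 0.635 / 1.499 = 0.4236.
Mass of BOD₅ removed per day: Q(S₀ − S) = 1310 × 1049 g/m³ = 1374 kg/d.
Net biomass production P_X = Y_obs × Q·(S₀ − S) = 0.4236 × 1374 = 582.1 kg VSS/d.

P_X ≈ 582 kg VSS/d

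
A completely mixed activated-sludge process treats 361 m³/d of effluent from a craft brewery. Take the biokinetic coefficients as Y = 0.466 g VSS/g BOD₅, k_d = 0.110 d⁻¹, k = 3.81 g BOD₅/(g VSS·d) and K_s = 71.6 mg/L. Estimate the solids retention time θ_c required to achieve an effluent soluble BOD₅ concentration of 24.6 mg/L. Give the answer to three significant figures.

At the target effluent, Y k S/(K_s+S) = 0.466×3.81×24.6/96.20 = 0.4540 d⁻¹.
θ_c = 1/(μ − k_d) = 1/(0.4540 − 0.110) = 1/0.3440 = 2.907 d.

θ_c ≈ 2.91 d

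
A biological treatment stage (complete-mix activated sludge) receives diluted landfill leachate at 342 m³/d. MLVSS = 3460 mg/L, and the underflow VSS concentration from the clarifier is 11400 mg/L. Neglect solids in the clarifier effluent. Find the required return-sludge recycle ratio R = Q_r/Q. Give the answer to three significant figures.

R ≈ 0.436

R = Q_r/Q = X/(X_r − X) = 3460 / (11400 − 3460) = 0.4358.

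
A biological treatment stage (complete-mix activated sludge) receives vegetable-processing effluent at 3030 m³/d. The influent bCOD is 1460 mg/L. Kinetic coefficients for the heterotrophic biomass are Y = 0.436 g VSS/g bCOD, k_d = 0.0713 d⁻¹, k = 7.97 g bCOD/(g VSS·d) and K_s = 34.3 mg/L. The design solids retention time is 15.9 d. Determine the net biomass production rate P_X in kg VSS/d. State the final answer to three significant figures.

For a completely mixed reactor with recycle the Lawrence–McCarty relation gives S = K_s·(1 + k_d·θ_c) / [θ_c·(Y·k − k_d) − 1] = 34.3 × (1 + 0.0713 × 15.9) / [15.9 × (0.436 × 7.97 − 0.0713) − 1] = 73.18 / 53.12 = 1.378 mg/L.
The observed yield is Y_obs = Y/(1 + k_d·θ_c) = 0.436 / (1 + 0.0713 × 15.9) = 0.436 / 2.134 = 0.2043 g VSS per g bCOD removed.
Q·(S₀ − S) = 3030 × (1460 − 1.38) × 10⁻³ = 4420 kg/d removed.
Net biomass production P_X = Y_obs × Q·(S₀ − S) = 0.2043 × 4420 = 903.1 kg VSS/d.

P_X ≈ 903 kg VSS/d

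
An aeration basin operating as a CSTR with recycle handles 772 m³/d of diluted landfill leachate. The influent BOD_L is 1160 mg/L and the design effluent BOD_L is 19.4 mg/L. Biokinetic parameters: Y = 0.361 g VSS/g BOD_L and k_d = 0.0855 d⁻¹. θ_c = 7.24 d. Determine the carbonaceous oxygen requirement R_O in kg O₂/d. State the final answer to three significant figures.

R_O ≈ 602 kg O₂/d

The observed yield is Y_obs = Y/(1 + k_d·θ_c) = 0.361 / (1 + 0.0855 × 7.24) = 0.361 / 1.619 = 0.2230 g VSS per g BOD_L removed.
Substrate removed = Q·(S₀ − S) = 772 m³/d × (1160 − 19.4) g/m³ = 8.81×10^5 g/d = 880.5 kg/d.
Biomass synthesised: P_X = Y_obs × 880.5 = 196.3 kg VSS/d.
R_O = Q·ΔS − 1.42 P_X = 880.5 − 278.8 = 601.7 kg O₂/d.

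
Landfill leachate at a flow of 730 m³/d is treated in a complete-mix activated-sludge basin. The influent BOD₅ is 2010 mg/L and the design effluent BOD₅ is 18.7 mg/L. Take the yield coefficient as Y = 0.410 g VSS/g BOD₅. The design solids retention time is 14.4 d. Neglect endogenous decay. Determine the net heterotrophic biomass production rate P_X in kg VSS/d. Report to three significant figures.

With endogenous decay neglected, the observed yield equals the true yield: Y_obs = Y = 0.410 g VSS/g BOD₅.
Q·(S₀ − S) = 730 × (2010 − 18.7) × 10⁻³ = 1454 kg/d removed.
P_X = Y_obs · Q(S₀ − S) = 0.4100 × 1454 = 596.0 kg VSS/d.

P_X ≈ 596 kg VSS/d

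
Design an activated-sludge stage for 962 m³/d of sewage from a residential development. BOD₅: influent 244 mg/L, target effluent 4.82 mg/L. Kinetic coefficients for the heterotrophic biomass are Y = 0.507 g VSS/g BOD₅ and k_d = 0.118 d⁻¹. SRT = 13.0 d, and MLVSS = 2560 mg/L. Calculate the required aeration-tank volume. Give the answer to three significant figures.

Steady-state biomass mass balance: V·X·(1 + k_d·θ_c) = Y·Q·(S₀ − S)·θ_c, so V = 0.507 × 962 × (244 − 4.82) × 13.0 / [2560 × (1 + 0.118 × 13.0)] = 1.52×10^6 / 6487 = 233.8 m³.

V ≈ 234 m³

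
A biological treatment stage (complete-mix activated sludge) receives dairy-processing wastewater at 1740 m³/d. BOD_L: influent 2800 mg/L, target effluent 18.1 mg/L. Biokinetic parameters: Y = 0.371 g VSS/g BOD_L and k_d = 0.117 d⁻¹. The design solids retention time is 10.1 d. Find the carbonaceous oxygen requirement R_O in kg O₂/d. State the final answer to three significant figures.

R_O ≈ 3670 kg O₂/d

The observed yield is Y_obs = Y/(1 + k_d·θ_c) = 0.371 / (1 + 0.117 × 10.1) = 0.371 / 2.182 = 0.1701 g VSS per g BOD_L removed.
Mass of BOD_L removed per day: Q(S₀ − S) = 1740 × 2782 g/m³ = 4841 kg/d.
Net sludge production P_X = 0.1701 × 4841 = 823.1 kg VSS/d.
Carbonaceous O₂ demand = substrate oxidised − cell-mass equivalent = 4841 − 1.42 × 823.1 = 3672 kg O₂/d.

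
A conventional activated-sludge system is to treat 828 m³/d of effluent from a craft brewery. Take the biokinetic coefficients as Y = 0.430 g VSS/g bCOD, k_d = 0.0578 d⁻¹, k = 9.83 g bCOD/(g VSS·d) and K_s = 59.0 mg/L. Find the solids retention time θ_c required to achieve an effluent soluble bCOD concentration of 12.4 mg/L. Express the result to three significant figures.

From 1/θ_c = Y·k·S/(K_s + S) − k_d: Y·k·S/(K_s+S) = 0.430 × 9.83 × 12.4 / (59.0 + 12.4) = 0.7341 d⁻¹.
Then 1/θ_c = μ − k_d = 0.7341 − 0.0578 = 0.6763 d⁻¹, giving θ_c = 1.479 d.

θ_c ≈ 1.48 d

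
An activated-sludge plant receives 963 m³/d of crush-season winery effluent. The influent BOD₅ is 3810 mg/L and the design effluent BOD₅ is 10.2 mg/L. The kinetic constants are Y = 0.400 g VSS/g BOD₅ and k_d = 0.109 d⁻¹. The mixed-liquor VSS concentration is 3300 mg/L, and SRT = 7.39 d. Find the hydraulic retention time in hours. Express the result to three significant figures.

Rearranging the biomass balance for a CMAS with decay, V = Y·Q·ΔS·θ_c / [X·(1+k_d θ_c)] = 0.400 × 963 × (3810 − 10.2) × 7.39 / [3300 × (1 + 0.109 × 7.39)] = 1.08×10^7 / 5958 = 1815 m³.
HRT = V/Q = 1815 m³ / 963 m³·d⁻¹ = 1.885 d × 24 = 45.24 h.

τ ≈ 45.2 h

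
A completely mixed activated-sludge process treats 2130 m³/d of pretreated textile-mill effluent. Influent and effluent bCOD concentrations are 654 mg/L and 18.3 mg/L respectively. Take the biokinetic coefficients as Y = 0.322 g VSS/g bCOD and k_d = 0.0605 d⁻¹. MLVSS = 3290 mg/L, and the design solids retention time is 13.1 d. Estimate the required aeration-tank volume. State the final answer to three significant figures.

V ≈ 968 m³

From the SRT design equation V = Y Q (S₀−S) θ_c / [X (1 + k_d θ_c)] = 0.322 × 2130 × (654 − 18.3) × 13.1 / [3290 × (1 + 0.0605 × 13.1)] = 5.71×10^6 / 5897 = 968.5 m³.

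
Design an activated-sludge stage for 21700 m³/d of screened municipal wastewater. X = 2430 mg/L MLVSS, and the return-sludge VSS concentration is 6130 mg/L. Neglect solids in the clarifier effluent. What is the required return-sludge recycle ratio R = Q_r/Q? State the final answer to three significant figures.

Solids balance on the clarifier gives (1+R)X = R·X_r, so R = X/(X_r − X) = 2430 / (6130 − 2430) = 0.6568.

R ≈ 0.657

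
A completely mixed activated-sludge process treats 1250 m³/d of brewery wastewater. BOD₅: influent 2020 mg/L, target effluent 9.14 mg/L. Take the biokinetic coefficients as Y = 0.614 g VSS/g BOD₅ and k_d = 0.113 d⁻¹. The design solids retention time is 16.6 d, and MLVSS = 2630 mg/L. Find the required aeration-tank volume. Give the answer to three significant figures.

From the SRT design equation V = Y Q (S₀−S) θ_c / [X (1 + k_d θ_c)] = 0.614 × 1250 × (2020 − 9.14) × 16.6 / [2630 × (1 + 0.113 × 16.6)] = 2.56×10^7 / 7563 = 3387 m³.

V ≈ 3390 m³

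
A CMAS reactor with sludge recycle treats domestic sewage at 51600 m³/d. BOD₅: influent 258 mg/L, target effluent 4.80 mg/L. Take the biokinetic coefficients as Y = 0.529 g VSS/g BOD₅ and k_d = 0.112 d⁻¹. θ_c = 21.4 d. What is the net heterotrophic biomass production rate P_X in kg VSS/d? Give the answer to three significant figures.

P_X ≈ 2030 kg VSS/d

Correct the yield for decay: Y_obs = Y/(1 + k_d θ_c) = 0.529 / (1 + 0.112 × 21.4) = 0.529 / 3.397 = 0.1557.
Mass of BOD₅ removed per day: Q(S₀ − S) = 51600 × 253.2 g/m³ = 13065 kg/d.
Net biomass production P_X = Y_obs × Q·(S₀ − S) = 0.1557 × 13065 = 2035 kg VSS/d.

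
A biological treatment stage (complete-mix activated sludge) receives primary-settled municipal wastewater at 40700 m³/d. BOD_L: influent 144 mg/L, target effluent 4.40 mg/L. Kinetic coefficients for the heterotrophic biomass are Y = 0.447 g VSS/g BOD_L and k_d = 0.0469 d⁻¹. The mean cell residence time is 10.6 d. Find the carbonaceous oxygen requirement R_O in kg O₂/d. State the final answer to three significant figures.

Y_obs = Y / (1 + k_d θ_c) = 0.447 / (1 + 0.0469 × 10.6) = 0.447 / 1.497 = 0.2986.
Substrate removed = Q·(S₀ − S) = 40700 m³/d × (144 − 4.40) g/m³ = 5.68×10^6 g/d = 5682 kg/d.
P_X = Y_obs·Q·(S₀ − S) = 0.2986 × 5682 = 1696 kg VSS/d.
R_O = Q·ΔS − 1.42 P_X = 5682 − 2409 = 3273 kg O₂/d.

R_O ≈ 3270 kg O₂/d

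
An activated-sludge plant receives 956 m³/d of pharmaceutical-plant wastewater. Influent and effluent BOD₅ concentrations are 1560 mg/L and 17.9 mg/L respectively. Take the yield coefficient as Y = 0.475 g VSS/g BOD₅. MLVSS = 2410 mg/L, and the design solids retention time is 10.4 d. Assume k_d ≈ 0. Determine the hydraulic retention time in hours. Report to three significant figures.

V·X = Y·Q·ΔS·θ_c gives V = 0.475 × 956 × (1560 − 17.9) × 10.4 / 2410 = 3022 m³.
τ = V/Q = 3022/956 = 3.161 d, or 75.86 h.

τ ≈ 75.9 h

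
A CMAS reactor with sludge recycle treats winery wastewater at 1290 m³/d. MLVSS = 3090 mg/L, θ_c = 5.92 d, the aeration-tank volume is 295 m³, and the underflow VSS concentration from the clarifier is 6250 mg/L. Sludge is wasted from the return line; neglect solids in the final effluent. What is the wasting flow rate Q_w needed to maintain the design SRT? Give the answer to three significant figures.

Q_w = (V·X)/(θ_c X_r) = 295.0 × 3090 / (5.92 × 6250) = 24.64 m³/d.

Q_w ≈ 24.6 m³/d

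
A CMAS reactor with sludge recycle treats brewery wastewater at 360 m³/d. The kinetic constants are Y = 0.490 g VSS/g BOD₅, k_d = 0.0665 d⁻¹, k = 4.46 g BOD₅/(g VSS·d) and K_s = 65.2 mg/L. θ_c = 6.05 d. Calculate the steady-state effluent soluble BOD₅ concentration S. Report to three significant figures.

S ≈ 7.74 mg/L

Effluent substrate depends only on kinetics and SRT: S = K_s(1 + k_d θ_c) / [θ_c(Yk − k_d) − 1] = 65.2 × (1 + 0.0665 × 6.05) / [6.05 × (0.490 × 4.46 − 0.0665) − 1] = 91.43 / 11.82 = 7.736 mg/L.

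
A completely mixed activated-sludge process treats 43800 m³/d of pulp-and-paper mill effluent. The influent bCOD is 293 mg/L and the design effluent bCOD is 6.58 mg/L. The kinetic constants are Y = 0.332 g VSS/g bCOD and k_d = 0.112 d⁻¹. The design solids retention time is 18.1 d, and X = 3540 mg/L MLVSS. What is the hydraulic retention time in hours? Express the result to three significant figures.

Steady-state biomass mass balance: V·X·(1 + k_d·θ_c) = Y·Q·(S₀ − S)·θ_c, so V = 0.332 × 43800 × (293 − 6.58) × 18.1 / [3540 × (1 + 0.112 × 18.1)] = 7.54×10^7 / 10716 = 7035 m³.
τ = V/Q = 7035/43800 = 0.1606 d, or 3.855 h.

τ ≈ 3.85 h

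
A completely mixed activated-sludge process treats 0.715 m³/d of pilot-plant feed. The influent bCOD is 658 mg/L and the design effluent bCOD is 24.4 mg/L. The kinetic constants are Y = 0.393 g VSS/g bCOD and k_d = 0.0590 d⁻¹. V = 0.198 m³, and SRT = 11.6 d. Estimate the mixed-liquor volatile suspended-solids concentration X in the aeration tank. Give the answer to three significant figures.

X ≈ 6190 mg/L

Solving the biomass balance for X: X = Y Q (S₀−S) θ_c / [V (1+k_d θ_c)] = 0.393 × 0.715 × (658 − 24.4) × 11.6 / [0.198 × (1 + 0.0590 × 11.6)] = 6192 mg/L.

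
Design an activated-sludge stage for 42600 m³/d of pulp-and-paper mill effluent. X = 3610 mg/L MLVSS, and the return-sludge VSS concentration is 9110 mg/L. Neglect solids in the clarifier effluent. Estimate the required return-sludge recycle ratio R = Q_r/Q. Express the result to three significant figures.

R ≈ 0.656

Solids balance on the clarifier gives (1+R)X = R·X_r, so R = X/(X_r − X) = 3610 / (9110 − 3610) = 0.6564.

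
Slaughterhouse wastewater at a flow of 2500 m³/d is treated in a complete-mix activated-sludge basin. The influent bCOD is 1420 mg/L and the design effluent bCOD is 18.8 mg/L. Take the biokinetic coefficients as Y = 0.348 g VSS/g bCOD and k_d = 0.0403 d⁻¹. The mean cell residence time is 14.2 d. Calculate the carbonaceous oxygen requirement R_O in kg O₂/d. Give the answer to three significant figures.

R_O ≈ 2400 kg O₂/d

Y_obs = Y / (1 + k_d θ_c) = 0.348 / (1 + 0.0403 × 14.2) = 0.348 / 1.572 = 0.2213.
Substrate removed = Q·(S₀ − S) = 2500 m³/d × (1420 − 18.8) g/m³ = 3.5×10^6 g/d = 3503 kg/d.
Net sludge production P_X = 0.2213 × 3503 = 775.3 kg VSS/d.
Carbonaceous O₂ demand = substrate oxidised − cell-mass equivalent = 3503 − 1.42 × 775.3 = 2402 kg O₂/d.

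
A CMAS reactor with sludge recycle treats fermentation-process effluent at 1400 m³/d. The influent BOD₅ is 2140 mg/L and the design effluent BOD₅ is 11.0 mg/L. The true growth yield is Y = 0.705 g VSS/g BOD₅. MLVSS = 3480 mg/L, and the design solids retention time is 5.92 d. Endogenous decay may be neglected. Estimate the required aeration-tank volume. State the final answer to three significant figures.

With k_d = 0 the design equation reduces to V = Y Q (S₀−S) θ_c / X = 0.705 × 1400 × (2140 − 11.0) × 5.92 / 3480 = 3575 m³.

V ≈ 3570 m³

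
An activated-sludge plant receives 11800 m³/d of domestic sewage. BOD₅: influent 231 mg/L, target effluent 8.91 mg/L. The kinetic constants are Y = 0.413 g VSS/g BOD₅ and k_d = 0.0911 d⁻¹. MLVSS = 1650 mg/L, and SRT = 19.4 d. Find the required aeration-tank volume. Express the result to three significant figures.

V ≈ 4600 m³

Steady-state biomass mass balance: V·X·(1 + k_d·θ_c) = Y·Q·(S₀ − S)·θ_c, so V = 0.413 × 11800 × (231 − 8.91) × 19.4 / [1650 × (1 + 0.0911 × 19.4)] = 2.1×10^7 / 4566 = 4599 m³.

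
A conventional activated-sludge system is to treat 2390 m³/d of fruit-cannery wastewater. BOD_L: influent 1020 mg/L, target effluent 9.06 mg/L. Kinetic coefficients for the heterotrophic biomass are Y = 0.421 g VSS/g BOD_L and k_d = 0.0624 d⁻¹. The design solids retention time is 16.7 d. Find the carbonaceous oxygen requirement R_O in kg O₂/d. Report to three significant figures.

Y_obs = Y / (1 + k_d θ_c) = 0.421 / (1 + 0.0624 × 16.7) = 0.421 / 2.042 = 0.2062.
ΔS = 1020 − 9.06 = 1011 mg/L, so the substrate removal rate is 2390 × 1011/1000 = 2416 kg BOD_L/d.
Biomass synthesised: P_X = Y_obs × 2416 = 498.1 kg VSS/d.
R_O = Q·(S₀ − S) − 1.42·P_X = 2416 − 1.42 × 498.1 = 1709 kg O₂/d.

R_O ≈ 1710 kg O₂/d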